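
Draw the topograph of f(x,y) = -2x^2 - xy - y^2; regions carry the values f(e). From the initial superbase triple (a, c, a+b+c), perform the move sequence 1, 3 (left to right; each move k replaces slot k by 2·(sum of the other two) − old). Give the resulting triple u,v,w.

start (-2,-1,-4) = (f(1,0),f(0,1),f(1,1))
replace slot 1: 2·((-1)+(-4)) − (-2) = -8 → (-8,-1,-4)
replace slot 3: 2·((-8)+(-1)) − (-4) = -14 → (-8,-1,-14)

-8,-1,-14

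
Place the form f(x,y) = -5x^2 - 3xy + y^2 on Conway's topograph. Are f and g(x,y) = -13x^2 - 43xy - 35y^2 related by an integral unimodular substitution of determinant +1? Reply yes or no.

D₁ = 29, D₂ = 29
river cycle of f (length 2): (1, 5, -1), (-1, 5, 1)
river cycle of g (length 2): (1, 5, -1), (-1, 5, 1)
cycles coincide ⇒ equivalent

yes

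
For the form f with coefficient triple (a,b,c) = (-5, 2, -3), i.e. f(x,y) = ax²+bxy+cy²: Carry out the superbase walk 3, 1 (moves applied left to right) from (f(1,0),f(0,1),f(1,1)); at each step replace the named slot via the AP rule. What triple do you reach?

start (-5,-3,-6) = (f(1,0),f(0,1),f(1,1))
replace slot 3: 2·((-5)+(-3)) − (-6) = -10 → (-5,-3,-10)
replace slot 1: 2·((-3)+(-10)) − (-5) = -21 → (-21,-3,-10)

-21,-3,-10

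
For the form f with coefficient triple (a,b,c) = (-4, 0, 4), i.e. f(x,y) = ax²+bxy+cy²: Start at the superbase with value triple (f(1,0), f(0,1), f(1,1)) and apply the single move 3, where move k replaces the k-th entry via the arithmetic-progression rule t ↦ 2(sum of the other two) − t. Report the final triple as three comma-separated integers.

start (-4,4,0) = (f(1,0),f(0,1),f(1,1))
replace slot 3: 2·((-4)+4) − 0 = 0 → (-4,4,0)

-4,4,0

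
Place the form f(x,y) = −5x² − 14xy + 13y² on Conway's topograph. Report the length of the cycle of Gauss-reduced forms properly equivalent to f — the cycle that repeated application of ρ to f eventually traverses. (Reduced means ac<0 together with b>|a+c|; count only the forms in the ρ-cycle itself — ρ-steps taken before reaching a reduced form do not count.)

D = 456, ⌊√D⌋ = 21
descent: ρ → (13,14,-5)  [lands on river]
river: ρ → (-5,16,10)
river: ρ → (10,4,-11)
river: ρ → (-11,18,3)
river: ρ → (3,18,-11)
river: ρ → (-11,4,10)
river: ρ → (10,16,-5)
river: ρ → (-5,14,13)
river: ρ → (13,12,-6)
river: ρ → (-6,12,13)
ρ-cycle length = 10 (tail of 1 descent step not counted)

10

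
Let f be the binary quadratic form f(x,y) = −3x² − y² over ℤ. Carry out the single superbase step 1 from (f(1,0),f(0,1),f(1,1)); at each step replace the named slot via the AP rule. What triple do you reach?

start (-3,-1,-4) = (f(1,0),f(0,1),f(1,1))
replace slot 1: 2·((-1)+(-4)) − (-3) = -7 → (-7,-1,-4)

-7,-1,-4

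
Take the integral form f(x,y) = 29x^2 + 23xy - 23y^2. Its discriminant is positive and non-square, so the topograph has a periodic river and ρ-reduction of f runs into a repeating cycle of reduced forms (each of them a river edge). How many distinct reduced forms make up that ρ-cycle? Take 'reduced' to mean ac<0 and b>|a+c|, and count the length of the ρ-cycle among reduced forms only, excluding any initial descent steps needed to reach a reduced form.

D = 3197, ⌊√D⌋ = 56
river: ρ → (-23,23,29)
river: ρ → (29,35,-17)
river: ρ → (-17,33,31)
river: ρ → (31,29,-19)
river: ρ → (-19,47,13)
river: ρ → (13,31,-43)
river: ρ → (-43,55,1)
river: ρ → (1,55,-43)
river: ρ → (-43,31,13)
river: ρ → (13,47,-19)
river: ρ → (-19,29,31)
river: ρ → (31,33,-17)
river: ρ → (-17,35,29)
river: ρ → (29,23,-23)
ρ-cycle length = 14 (tail of 0 descent steps not counted)

14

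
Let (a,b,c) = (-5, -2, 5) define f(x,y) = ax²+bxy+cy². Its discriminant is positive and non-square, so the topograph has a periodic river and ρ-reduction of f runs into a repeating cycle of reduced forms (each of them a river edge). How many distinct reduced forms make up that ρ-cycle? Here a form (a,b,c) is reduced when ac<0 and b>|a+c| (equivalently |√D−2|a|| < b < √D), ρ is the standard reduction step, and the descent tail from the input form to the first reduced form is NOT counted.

D = 104, ⌊√D⌋ = 10
descent: ρ → (5,2,-5)  [lands on river]
river: ρ → (-5,8,2)
river: ρ → (2,8,-5)
river: ρ → (-5,2,5)
river: ρ → (5,8,-2)
river: ρ → (-2,8,5)
ρ-cycle length = 6 (tail of 1 descent step not counted)

6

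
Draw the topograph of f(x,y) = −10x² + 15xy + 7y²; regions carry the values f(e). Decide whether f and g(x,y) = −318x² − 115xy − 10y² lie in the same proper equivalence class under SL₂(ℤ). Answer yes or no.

D₁ = 505, D₂ = 505
river cycle of f (length 8): (7, 13, -12), (-12, 11, 8), (8, 21, -2), (-2, 19, 18), (18, 17, -3), (-3, 19, 12), (12, 5, -10), (-10, 15, 7)
river cycle of g (length 8): (-10, 15, 7), (7, 13, -12), (-12, 11, 8), (8, 21, -2), (-2, 19, 18), (18, 17, -3), (-3, 19, 12), (12, 5, -10)
cycles coincide ⇒ equivalent

yes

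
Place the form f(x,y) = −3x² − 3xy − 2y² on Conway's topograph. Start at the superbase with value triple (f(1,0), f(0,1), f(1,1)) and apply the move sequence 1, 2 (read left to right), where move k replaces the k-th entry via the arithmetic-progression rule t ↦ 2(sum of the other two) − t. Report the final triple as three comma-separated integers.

start (-3,-2,-8) = (f(1,0),f(0,1),f(1,1))
replace slot 1: 2·((-2)+(-8)) − (-3) = -17 → (-17,-2,-8)
replace slot 2: 2·((-17)+(-8)) − (-2) = -48 → (-17,-48,-8)

-17,-48,-8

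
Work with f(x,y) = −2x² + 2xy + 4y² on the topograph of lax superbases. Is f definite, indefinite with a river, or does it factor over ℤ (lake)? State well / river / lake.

D = b²−4ac = 2² − 4·(-2)·4 = 36
D = 6² is a perfect square ⇒ form factors over ℤ ⇒ lakes

lake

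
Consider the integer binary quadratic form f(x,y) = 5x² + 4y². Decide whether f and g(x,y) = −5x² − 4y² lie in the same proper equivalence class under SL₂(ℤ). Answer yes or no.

D₁ = -80, D₂ = -80
f: flip: (5,0,4)→(4,0,5)
f: reduced (well bottom): (4,0,5) with a≤c, −a<b≤a
g is negative-definite; reduce −g:
−g: flip: (5,0,4)→(4,0,5)
−g: reduced (well bottom): (4,0,5) with a≤c, −a<b≤a
flip sign back: reduced form of g is (-4,0,-5)
reduced forms (4, 0, 5) vs (-4, 0, -5) ⇒ inequivalent

no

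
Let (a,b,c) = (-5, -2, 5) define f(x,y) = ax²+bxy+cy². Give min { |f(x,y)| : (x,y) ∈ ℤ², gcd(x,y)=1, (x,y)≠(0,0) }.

descent: ρ → (5,2,-5)  [lands on river]
river: ρ → (-5,8,2)
river: ρ → (2,8,-5)
river: ρ → (-5,2,5)
river: ρ → (5,8,-2)
river: ρ → (-2,8,5)
closes: descent 1, river 6
min |a| on river = 2

2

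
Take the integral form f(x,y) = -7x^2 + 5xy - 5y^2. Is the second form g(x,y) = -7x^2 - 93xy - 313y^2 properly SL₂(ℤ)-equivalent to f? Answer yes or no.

D₁ = -115, D₂ = -115
f is negative-definite; reduce −f:
−f: flip: (7,-5,5)→(5,5,7)
−f: reduced (well bottom): (5,5,7) with a≤c, −a<b≤a
flip sign back: reduced form of f is (-5,-5,-7)
g is negative-definite; reduce −g:
−g: translate: b→-5 (≡93 mod 14), so (7,93,313)→(7,-5,5)
−g: flip: (7,-5,5)→(5,5,7)
−g: reduced (well bottom): (5,5,7) with a≤c, −a<b≤a
flip sign back: reduced form of g is (-5,-5,-7)
reduced forms (-5, -5, -7) vs (-5, -5, -7) ⇒ equivalent

yes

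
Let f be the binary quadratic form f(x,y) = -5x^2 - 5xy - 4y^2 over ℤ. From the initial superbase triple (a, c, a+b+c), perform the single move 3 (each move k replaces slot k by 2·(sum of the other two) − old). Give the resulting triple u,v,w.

start (-5,-4,-14) = (f(1,0),f(0,1),f(1,1))
replace slot 3: 2·((-5)+(-4)) − (-14) = -4 → (-5,-4,-4)

-5,-4,-4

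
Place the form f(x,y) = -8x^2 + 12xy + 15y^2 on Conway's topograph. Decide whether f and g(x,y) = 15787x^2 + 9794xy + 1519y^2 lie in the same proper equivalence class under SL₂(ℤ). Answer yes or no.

D₁ = 624, D₂ = 624
river cycle of f (length 4): (15, 18, -5), (-5, 22, 7), (7, 20, -8), (-8, 12, 15)
river cycle of g (length 4): (15, 18, -5), (-5, 22, 7), (7, 20, -8), (-8, 12, 15)
cycles coincide ⇒ equivalent

yes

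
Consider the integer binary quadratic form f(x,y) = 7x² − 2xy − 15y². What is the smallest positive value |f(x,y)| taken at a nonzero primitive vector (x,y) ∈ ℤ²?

descent: ρ → (-15,2,7)
descent: ρ → (7,12,-10)  [lands on river]
river: ρ → (-10,8,9)
river: ρ → (9,10,-9)
river: ρ → (-9,8,10)
river: ρ → (10,12,-7)
river: ρ → (-7,16,6)
river: ρ → (6,20,-1)
river: ρ → (-1,20,6)
river: ρ → (6,16,-7)
river: ρ → (-7,12,10)
river: ρ → (10,8,-9)
river: ρ → (-9,10,9)
river: ρ → (9,8,-10)
river: ρ → (-10,12,7)
river: ρ → (7,16,-6)
river: ρ → (-6,20,1)
river: ρ → (1,20,-6)
river: ρ → (-6,16,7)
closes: descent 2, river 18
min |a| on river = 1

1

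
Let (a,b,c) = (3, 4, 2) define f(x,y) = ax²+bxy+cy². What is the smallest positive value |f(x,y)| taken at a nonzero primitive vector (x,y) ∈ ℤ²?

translate: b→-2 (≡4 mod 6), so (3,4,2)→(3,-2,1)
flip: (3,-2,1)→(1,2,3)
translate: b→0 (≡2 mod 2), so (1,2,3)→(1,0,2)
reduced (well bottom): (1,0,2) with a≤c, −a<b≤a
well minimum = a = 1

1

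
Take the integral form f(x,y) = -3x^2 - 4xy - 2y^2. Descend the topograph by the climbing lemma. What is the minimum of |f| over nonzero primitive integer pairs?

translate: b→-2 (≡4 mod 6), so (3,4,2)→(3,-2,1)
flip: (3,-2,1)→(1,2,3)
translate: b→0 (≡2 mod 2), so (1,2,3)→(1,0,2)
reduced (well bottom): (1,0,2) with a≤c, −a<b≤a
well minimum |f| = |-1| = 1 (negative-definite)

1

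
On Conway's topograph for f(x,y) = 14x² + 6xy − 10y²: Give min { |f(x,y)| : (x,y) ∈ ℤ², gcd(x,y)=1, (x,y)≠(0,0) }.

river: ρ → (-10,14,10)
river: ρ → (10,6,-14)
river: ρ → (-14,22,2)
river: ρ → (2,22,-14)
river: ρ → (-14,6,10)
river: ρ → (10,14,-10)
river: ρ → (-10,6,14)
river: ρ → (14,22,-2)
river: ρ → (-2,22,14)
river: ρ → (14,6,-10)
closes: descent 0, river 10
min |a| on river = 2

2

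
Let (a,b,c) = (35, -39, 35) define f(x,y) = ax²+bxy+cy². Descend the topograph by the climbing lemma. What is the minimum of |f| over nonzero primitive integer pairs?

translate: b→31 (≡-39 mod 70), so (35,-39,35)→(35,31,31)
flip: (35,31,31)→(31,-31,35)
translate: b→31 (≡-31 mod 62), so (31,-31,35)→(31,31,35)
reduced (well bottom): (31,31,35) with a≤c, −a<b≤a
well minimum = a = 31

31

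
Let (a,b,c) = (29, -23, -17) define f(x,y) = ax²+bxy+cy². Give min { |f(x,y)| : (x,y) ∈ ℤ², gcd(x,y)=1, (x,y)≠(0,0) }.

descent: ρ → (-17,23,29)  [lands on river]
river: ρ → (29,35,-11)
river: ρ → (-11,31,35)
river: ρ → (35,39,-7)
river: ρ → (-7,45,17)
river: ρ → (17,23,-29)
river: ρ → (-29,35,11)
river: ρ → (11,31,-35)
river: ρ → (-35,39,7)
river: ρ → (7,45,-17)
closes: descent 1, river 10
min |a| on river = 7

7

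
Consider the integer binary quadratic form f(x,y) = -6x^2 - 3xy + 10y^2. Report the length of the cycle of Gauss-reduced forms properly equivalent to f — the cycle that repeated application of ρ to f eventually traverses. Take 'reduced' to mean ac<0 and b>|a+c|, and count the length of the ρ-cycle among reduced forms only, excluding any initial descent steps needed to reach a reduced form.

D = 249, ⌊√D⌋ = 15
descent: ρ → (10,3,-6)
descent: ρ → (-6,9,7)  [lands on river]
river: ρ → (7,5,-8)
river: ρ → (-8,11,4)
river: ρ → (4,13,-5)
river: ρ → (-5,7,10)
river: ρ → (10,13,-2)
river: ρ → (-2,15,3)
river: ρ → (3,15,-2)
river: ρ → (-2,13,10)
river: ρ → (10,7,-5)
river: ρ → (-5,13,4)
river: ρ → (4,11,-8)
river: ρ → (-8,5,7)
river: ρ → (7,9,-6)
river: ρ → (-6,15,1)
river: ρ → (1,15,-6)
ρ-cycle length = 16 (tail of 2 descent steps not counted)

16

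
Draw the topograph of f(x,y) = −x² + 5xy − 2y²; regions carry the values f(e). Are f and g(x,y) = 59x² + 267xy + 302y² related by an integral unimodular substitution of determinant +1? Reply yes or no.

D₁ = 17, D₂ = 17
river cycle of f (length 6): (-2, 3, 1), (1, 3, -2), (-2, 1, 2), (2, 3, -1), (-1, 3, 2), (2, 1, -2)
river cycle of g (length 6): (-1, 3, 2), (2, 1, -2), (-2, 3, 1), (1, 3, -2), (-2, 1, 2), (2, 3, -1)
cycles coincide ⇒ equivalent

yes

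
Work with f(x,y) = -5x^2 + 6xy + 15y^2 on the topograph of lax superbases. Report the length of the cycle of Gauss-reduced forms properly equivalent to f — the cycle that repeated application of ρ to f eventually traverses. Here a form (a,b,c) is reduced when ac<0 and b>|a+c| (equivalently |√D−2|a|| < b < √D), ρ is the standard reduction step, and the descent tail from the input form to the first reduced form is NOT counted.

D = 336, ⌊√D⌋ = 18
descent: ρ → (15,-6,-5)
descent: ρ → (-5,16,4)  [lands on river]
river: ρ → (4,16,-5)
river: ρ → (-5,14,7)
river: ρ → (7,14,-5)
ρ-cycle length = 4 (tail of 2 descent steps not counted)

4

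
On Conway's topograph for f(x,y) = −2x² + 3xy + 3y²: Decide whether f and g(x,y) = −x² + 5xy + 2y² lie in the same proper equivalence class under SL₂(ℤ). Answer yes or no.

D₁ = 33, D₂ = 33
river cycle of f (length 4): (3, 3, -2), (-2, 5, 1), (1, 5, -2), (-2, 3, 3)
river cycle of g (length 4): (2, 3, -3), (-3, 3, 2), (2, 5, -1), (-1, 5, 2)
cycles differ ⇒ inequivalent

no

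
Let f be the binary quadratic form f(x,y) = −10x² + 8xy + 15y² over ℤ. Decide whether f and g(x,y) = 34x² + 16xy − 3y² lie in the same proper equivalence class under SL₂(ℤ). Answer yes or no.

D₁ = 664, D₂ = 664
river cycle of f (length 22): (15, 22, -3), (-3, 20, 22), (22, 24, -1), (-1, 24, 22), (22, 20, -3), (-3, 22, 15), (15, 8, -10), (-10, 12, 13), (13, 14, -9), (-9, 22, 5), … (12 more)
river cycle of g (length 22): (-3, 20, 22), (22, 24, -1), (-1, 24, 22), (22, 20, -3), (-3, 22, 15), (15, 8, -10), (-10, 12, 13), (13, 14, -9), (-9, 22, 5), (5, 18, -17), … (12 more)
cycles coincide ⇒ equivalent

yes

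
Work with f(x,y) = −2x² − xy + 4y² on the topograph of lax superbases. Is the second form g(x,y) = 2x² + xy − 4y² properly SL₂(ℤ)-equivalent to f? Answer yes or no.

D₁ = 33, D₂ = 33
river cycle of f (length 4): (-2, 3, 3), (3, 3, -2), (-2, 5, 1), (1, 5, -2)
river cycle of g (length 4): (2, 5, -1), (-1, 5, 2), (2, 3, -3), (-3, 3, 2)
cycles differ ⇒ inequivalent

no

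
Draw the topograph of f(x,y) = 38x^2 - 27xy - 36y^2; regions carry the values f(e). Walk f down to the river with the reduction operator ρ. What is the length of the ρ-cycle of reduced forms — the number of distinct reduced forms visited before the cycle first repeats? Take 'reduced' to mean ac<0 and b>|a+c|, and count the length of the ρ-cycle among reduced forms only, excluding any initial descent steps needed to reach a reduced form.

D = 6201, ⌊√D⌋ = 78
descent: ρ → (-36,27,38)  [lands on river]
river: ρ → (38,49,-25)
river: ρ → (-25,51,36)
river: ρ → (36,21,-40)
river: ρ → (-40,59,17)
river: ρ → (17,77,-4)
river: ρ → (-4,75,36)
river: ρ → (36,69,-10)
river: ρ → (-10,71,29)
river: ρ → (29,45,-36)
ρ-cycle length = 10 (tail of 1 descent step not counted)

10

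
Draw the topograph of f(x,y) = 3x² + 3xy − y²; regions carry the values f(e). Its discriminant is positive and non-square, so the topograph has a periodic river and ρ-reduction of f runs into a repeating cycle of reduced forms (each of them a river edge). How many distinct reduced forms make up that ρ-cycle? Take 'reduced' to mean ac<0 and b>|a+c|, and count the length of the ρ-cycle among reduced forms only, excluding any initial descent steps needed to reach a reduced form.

D = 21, ⌊√D⌋ = 4
river: ρ → (-1,3,3)
river: ρ → (3,3,-1)
ρ-cycle length = 2 (tail of 0 descent steps not counted)

2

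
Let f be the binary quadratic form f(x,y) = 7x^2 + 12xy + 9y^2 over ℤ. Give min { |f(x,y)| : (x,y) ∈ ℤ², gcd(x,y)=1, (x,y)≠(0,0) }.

translate: b→-2 (≡12 mod 14), so (7,12,9)→(7,-2,4)
flip: (7,-2,4)→(4,2,7)
reduced (well bottom): (4,2,7) with a≤c, −a<b≤a
well minimum = a = 4

4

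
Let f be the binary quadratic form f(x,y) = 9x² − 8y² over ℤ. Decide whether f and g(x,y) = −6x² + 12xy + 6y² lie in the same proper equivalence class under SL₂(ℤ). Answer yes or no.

D₁ = 288, D₂ = 288
river cycle of f (length 2): (-8, 16, 1), (1, 16, -8)
river cycle of g (length 2): (6, 12, -6), (-6, 12, 6)
cycles differ ⇒ inequivalent

no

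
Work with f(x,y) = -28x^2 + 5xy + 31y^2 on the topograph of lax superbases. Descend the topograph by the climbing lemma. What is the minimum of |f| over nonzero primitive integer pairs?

river: ρ → (31,57,-2)
river: ρ → (-2,59,2)
river: ρ → (2,57,-31)
river: ρ → (-31,5,28)
river: ρ → (28,51,-8)
river: ρ → (-8,45,46)
river: ρ → (46,47,-7)
river: ρ → (-7,51,32)
river: ρ → (32,13,-26)
river: ρ → (-26,39,19)
river: ρ → (19,37,-28)
river: ρ → (-28,19,28)
river: ρ → (28,37,-19)
river: ρ → (-19,39,26)
river: ρ → (26,13,-32)
river: ρ → (-32,51,7)
river: ρ → (7,47,-46)
river: ρ → (-46,45,8)
river: ρ → (8,51,-28)
river: ρ → (-28,5,31)
closes: descent 0, river 20
min |a| on river = 2

2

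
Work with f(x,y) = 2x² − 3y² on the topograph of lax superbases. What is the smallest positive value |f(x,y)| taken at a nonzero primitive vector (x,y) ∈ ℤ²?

descent: ρ → (-3,0,2)
descent: ρ → (2,4,-1)  [lands on river]
river: ρ → (-1,4,2)
closes: descent 2, river 2
min |a| on river = 1

1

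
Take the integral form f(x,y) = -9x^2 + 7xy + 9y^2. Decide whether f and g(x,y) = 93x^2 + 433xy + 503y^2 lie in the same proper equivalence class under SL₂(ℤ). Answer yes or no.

D₁ = 373, D₂ = 373
river cycle of f (length 14): (9, 11, -7), (-7, 17, 3), (3, 19, -1), (-1, 19, 3), (3, 17, -7), (-7, 11, 9), (9, 7, -9), (-9, 11, 7), (7, 17, -3), (-3, 19, 1), … (4 more)
river cycle of g (length 14): (9, 11, -7), (-7, 17, 3), (3, 19, -1), (-1, 19, 3), (3, 17, -7), (-7, 11, 9), (9, 7, -9), (-9, 11, 7), (7, 17, -3), (-3, 19, 1), … (4 more)
cycles coincide ⇒ equivalent

yes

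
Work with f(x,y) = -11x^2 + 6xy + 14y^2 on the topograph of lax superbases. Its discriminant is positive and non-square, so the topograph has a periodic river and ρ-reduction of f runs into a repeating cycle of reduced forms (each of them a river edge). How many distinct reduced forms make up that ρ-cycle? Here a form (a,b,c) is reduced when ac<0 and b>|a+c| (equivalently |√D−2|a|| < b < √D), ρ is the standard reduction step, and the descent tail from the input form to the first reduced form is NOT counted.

D = 652, ⌊√D⌋ = 25
river: ρ → (14,22,-3)
river: ρ → (-3,20,21)
river: ρ → (21,22,-2)
river: ρ → (-2,22,21)
river: ρ → (21,20,-3)
river: ρ → (-3,22,14)
river: ρ → (14,6,-11)
river: ρ → (-11,16,9)
river: ρ → (9,20,-7)
river: ρ → (-7,22,6)
river: ρ → (6,14,-19)
river: ρ → (-19,24,1)
river: ρ → (1,24,-19)
river: ρ → (-19,14,6)
river: ρ → (6,22,-7)
river: ρ → (-7,20,9)
river: ρ → (9,16,-11)
river: ρ → (-11,6,14)
ρ-cycle length = 18 (tail of 0 descent steps not counted)

18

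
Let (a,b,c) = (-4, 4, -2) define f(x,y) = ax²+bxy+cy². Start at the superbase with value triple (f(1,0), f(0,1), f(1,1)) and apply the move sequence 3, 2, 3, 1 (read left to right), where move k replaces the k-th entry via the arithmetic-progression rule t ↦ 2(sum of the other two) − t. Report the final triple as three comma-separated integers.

start (-4,-2,-2) = (f(1,0),f(0,1),f(1,1))
replace slot 3: 2·((-4)+(-2)) − (-2) = -10 → (-4,-2,-10)
replace slot 2: 2·((-4)+(-10)) − (-2) = -26 → (-4,-26,-10)
replace slot 3: 2·((-4)+(-26)) − (-10) = -50 → (-4,-26,-50)
replace slot 1: 2·((-26)+(-50)) − (-4) = -148 → (-148,-26,-50)

-148,-26,-50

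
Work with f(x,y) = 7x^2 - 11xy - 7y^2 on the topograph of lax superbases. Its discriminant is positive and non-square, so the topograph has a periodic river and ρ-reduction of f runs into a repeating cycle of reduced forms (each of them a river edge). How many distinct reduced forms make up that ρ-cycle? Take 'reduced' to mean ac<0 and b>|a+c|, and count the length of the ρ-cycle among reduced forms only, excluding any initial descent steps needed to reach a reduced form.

D = 317, ⌊√D⌋ = 17
descent: ρ → (-7,11,7)  [lands on river]
river: ρ → (7,17,-1)
river: ρ → (-1,17,7)
river: ρ → (7,11,-7)
river: ρ → (-7,17,1)
river: ρ → (1,17,-7)
ρ-cycle length = 6 (tail of 1 descent step not counted)

6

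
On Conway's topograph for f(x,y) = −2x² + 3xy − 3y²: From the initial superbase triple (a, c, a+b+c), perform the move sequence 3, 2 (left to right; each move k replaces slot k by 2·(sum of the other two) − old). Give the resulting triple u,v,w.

start (-2,-3,-2) = (f(1,0),f(0,1),f(1,1))
replace slot 3: 2·((-2)+(-3)) − (-2) = -8 → (-2,-3,-8)
replace slot 2: 2·((-2)+(-8)) − (-3) = -17 → (-2,-17,-8)

-2,-17,-8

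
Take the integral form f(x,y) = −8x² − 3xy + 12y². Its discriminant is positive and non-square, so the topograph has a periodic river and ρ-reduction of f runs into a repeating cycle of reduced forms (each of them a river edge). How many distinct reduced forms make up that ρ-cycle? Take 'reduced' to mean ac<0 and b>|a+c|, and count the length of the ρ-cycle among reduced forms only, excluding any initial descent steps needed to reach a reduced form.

D = 393, ⌊√D⌋ = 19
descent: ρ → (12,3,-8)
descent: ρ → (-8,13,7)  [lands on river]
river: ρ → (7,15,-6)
river: ρ → (-6,9,13)
river: ρ → (13,17,-2)
river: ρ → (-2,19,4)
river: ρ → (4,13,-14)
river: ρ → (-14,15,3)
river: ρ → (3,15,-14)
river: ρ → (-14,13,4)
river: ρ → (4,19,-2)
river: ρ → (-2,17,13)
river: ρ → (13,9,-6)
river: ρ → (-6,15,7)
river: ρ → (7,13,-8)
river: ρ → (-8,19,1)
river: ρ → (1,19,-8)
ρ-cycle length = 16 (tail of 2 descent steps not counted)

16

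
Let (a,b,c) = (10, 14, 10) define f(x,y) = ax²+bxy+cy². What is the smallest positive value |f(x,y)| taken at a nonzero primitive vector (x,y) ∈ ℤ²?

translate: b→-6 (≡14 mod 20), so (10,14,10)→(10,-6,6)
flip: (10,-6,6)→(6,6,10)
reduced (well bottom): (6,6,10) with a≤c, −a<b≤a
well minimum = a = 6

6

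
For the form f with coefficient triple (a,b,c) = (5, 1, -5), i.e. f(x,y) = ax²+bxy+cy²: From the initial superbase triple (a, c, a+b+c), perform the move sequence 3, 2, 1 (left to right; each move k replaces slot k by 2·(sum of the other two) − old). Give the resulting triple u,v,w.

start (5,-5,1) = (f(1,0),f(0,1),f(1,1))
replace slot 3: 2·(5+(-5)) − 1 = -1 → (5,-5,-1)
replace slot 2: 2·(5+(-1)) − (-5) = 13 → (5,13,-1)
replace slot 1: 2·(13+(-1)) − 5 = 19 → (19,13,-1)

19,13,-1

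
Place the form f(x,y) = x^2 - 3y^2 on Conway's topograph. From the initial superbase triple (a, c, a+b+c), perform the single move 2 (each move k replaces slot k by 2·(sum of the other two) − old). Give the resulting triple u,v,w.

start (1,-3,-2) = (f(1,0),f(0,1),f(1,1))
replace slot 2: 2·(1+(-2)) − (-3) = 1 → (1,1,-2)

1,1,-2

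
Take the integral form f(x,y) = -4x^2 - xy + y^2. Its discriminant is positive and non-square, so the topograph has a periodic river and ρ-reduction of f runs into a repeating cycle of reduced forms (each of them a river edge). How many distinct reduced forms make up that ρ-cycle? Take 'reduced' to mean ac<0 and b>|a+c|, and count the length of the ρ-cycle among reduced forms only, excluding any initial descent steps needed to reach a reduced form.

D = 17, ⌊√D⌋ = 4
descent: ρ → (1,3,-2)  [lands on river]
river: ρ → (-2,1,2)
river: ρ → (2,3,-1)
river: ρ → (-1,3,2)
river: ρ → (2,1,-2)
river: ρ → (-2,3,1)
ρ-cycle length = 6 (tail of 1 descent step not counted)

6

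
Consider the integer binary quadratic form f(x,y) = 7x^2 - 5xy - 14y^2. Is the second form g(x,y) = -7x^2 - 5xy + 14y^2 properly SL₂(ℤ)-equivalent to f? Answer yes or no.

D₁ = 417, D₂ = 417
river cycle of f (length 18): (7, 9, -12), (-12, 15, 4), (4, 17, -8), (-8, 15, 6), (6, 9, -14), (-14, 19, 1), (1, 19, -14), (-14, 9, 6), (6, 15, -8), (-8, 17, 4), … (8 more)
river cycle of g (length 18): (-7, 9, 12), (12, 15, -4), (-4, 17, 8), (8, 15, -6), (-6, 9, 14), (14, 19, -1), (-1, 19, 14), (14, 9, -6), (-6, 15, 8), (8, 17, -4), … (8 more)
cycles differ ⇒ inequivalent

no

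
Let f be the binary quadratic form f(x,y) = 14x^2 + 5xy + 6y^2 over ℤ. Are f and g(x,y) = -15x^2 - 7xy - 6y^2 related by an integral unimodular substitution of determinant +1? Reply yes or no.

D₁ = -311, D₂ = -311
f: flip: (14,5,6)→(6,-5,14)
f: reduced (well bottom): (6,-5,14) with a≤c, −a<b≤a
g is negative-definite; reduce −g:
−g: flip: (15,7,6)→(6,-7,15)
−g: translate: b→5 (≡-7 mod 12), so (6,-7,15)→(6,5,14)
−g: reduced (well bottom): (6,5,14) with a≤c, −a<b≤a
flip sign back: reduced form of g is (-6,-5,-14)
reduced forms (6, -5, 14) vs (-6, -5, -14) ⇒ inequivalent

no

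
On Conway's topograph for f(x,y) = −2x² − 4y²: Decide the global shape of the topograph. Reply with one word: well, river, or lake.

D = b²−4ac = 0² − 4·(-2)·(-4) = -32
D < 0 ⇒ definite ⇒ every region one sign ⇒ single well

well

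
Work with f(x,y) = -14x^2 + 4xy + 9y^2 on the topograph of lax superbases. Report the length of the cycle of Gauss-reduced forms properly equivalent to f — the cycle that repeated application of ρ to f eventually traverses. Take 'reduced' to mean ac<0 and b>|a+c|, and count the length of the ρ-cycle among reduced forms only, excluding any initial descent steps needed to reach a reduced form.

D = 520, ⌊√D⌋ = 22
descent: ρ → (9,14,-9)  [lands on river]
river: ρ → (-9,22,1)
river: ρ → (1,22,-9)
river: ρ → (-9,14,9)
river: ρ → (9,22,-1)
river: ρ → (-1,22,9)
ρ-cycle length = 6 (tail of 1 descent step not counted)

6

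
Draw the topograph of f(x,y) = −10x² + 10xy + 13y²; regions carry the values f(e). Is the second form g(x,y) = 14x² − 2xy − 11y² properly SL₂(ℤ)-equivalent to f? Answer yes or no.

D₁ = 620, D₂ = 620
river cycle of f (length 8): (13, 16, -7), (-7, 12, 17), (17, 22, -2), (-2, 22, 17), (17, 12, -7), (-7, 16, 13), (13, 10, -10), (-10, 10, 13)
river cycle of g (length 4): (-11, 24, 1), (1, 24, -11), (-11, 20, 5), (5, 20, -11)
cycles differ ⇒ inequivalent

no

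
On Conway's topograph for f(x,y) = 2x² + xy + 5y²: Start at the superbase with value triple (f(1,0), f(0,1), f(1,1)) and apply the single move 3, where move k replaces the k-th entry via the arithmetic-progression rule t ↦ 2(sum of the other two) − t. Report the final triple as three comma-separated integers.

start (2,5,8) = (f(1,0),f(0,1),f(1,1))
replace slot 3: 2·(2+5) − 8 = 6 → (2,5,6)

2,5,6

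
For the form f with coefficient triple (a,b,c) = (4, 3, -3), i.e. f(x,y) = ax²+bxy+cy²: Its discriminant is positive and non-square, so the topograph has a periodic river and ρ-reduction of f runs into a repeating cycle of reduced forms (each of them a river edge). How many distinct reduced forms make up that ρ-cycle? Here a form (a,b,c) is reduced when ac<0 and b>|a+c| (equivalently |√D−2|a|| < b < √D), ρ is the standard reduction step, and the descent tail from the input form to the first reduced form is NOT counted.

D = 57, ⌊√D⌋ = 7
river: ρ → (-3,3,4)
river: ρ → (4,5,-2)
river: ρ → (-2,7,1)
river: ρ → (1,7,-2)
river: ρ → (-2,5,4)
river: ρ → (4,3,-3)
ρ-cycle length = 6 (tail of 0 descent steps not counted)

6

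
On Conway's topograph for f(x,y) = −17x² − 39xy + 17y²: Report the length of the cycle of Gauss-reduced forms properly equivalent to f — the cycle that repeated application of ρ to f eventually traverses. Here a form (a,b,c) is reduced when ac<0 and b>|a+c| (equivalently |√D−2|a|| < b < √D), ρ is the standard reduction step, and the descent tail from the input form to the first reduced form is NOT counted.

D = 2677, ⌊√D⌋ = 51
descent: ρ → (17,39,-17)  [lands on river]
river: ρ → (-17,29,27)
river: ρ → (27,25,-19)
river: ρ → (-19,51,1)
river: ρ → (1,51,-19)
river: ρ → (-19,25,27)
river: ρ → (27,29,-17)
river: ρ → (-17,39,17)
river: ρ → (17,29,-27)
river: ρ → (-27,25,19)
river: ρ → (19,51,-1)
river: ρ → (-1,51,19)
river: ρ → (19,25,-27)
river: ρ → (-27,29,17)
ρ-cycle length = 14 (tail of 1 descent step not counted)

14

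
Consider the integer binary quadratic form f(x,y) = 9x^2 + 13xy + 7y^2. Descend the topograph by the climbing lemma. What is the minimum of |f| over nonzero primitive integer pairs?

translate: b→-5 (≡13 mod 18), so (9,13,7)→(9,-5,3)
flip: (9,-5,3)→(3,5,9)
translate: b→-1 (≡5 mod 6), so (3,5,9)→(3,-1,7)
reduced (well bottom): (3,-1,7) with a≤c, −a<b≤a
well minimum = a = 3

3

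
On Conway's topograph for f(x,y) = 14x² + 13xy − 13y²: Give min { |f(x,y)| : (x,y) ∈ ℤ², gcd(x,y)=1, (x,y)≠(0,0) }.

river: ρ → (-13,13,14)
river: ρ → (14,15,-12)
river: ρ → (-12,9,17)
river: ρ → (17,25,-4)
river: ρ → (-4,23,23)
river: ρ → (23,23,-4)
river: ρ → (-4,25,17)
river: ρ → (17,9,-12)
river: ρ → (-12,15,14)
river: ρ → (14,13,-13)
closes: descent 0, river 10
min |a| on river = 4

4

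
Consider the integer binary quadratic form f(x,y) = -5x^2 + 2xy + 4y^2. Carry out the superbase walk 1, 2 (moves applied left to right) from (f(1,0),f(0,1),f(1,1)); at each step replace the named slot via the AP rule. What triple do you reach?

start (-5,4,1) = (f(1,0),f(0,1),f(1,1))
replace slot 1: 2·(4+1) − (-5) = 15 → (15,4,1)
replace slot 2: 2·(15+1) − 4 = 28 → (15,28,1)

15,28,1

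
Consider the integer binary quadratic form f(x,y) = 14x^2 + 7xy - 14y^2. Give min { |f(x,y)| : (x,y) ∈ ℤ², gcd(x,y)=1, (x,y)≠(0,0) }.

river: ρ → (-14,21,7)
river: ρ → (7,21,-14)
river: ρ → (-14,7,14)
river: ρ → (14,21,-7)
river: ρ → (-7,21,14)
river: ρ → (14,7,-14)
closes: descent 0, river 6
min |a| on river = 7

7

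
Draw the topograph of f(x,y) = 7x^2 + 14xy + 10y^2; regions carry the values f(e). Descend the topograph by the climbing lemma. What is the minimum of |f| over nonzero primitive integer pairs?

translate: b→0 (≡14 mod 14), so (7,14,10)→(7,0,3)
flip: (7,0,3)→(3,0,7)
reduced (well bottom): (3,0,7) with a≤c, −a<b≤a
well minimum = a = 3

3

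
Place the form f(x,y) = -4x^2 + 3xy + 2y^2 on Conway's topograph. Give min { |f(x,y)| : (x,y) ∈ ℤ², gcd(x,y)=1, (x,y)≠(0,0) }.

river: ρ → (2,5,-2)
river: ρ → (-2,3,4)
river: ρ → (4,5,-1)
river: ρ → (-1,5,4)
river: ρ → (4,3,-2)
river: ρ → (-2,5,2)
river: ρ → (2,3,-4)
river: ρ → (-4,5,1)
river: ρ → (1,5,-4)
river: ρ → (-4,3,2)
closes: descent 0, river 10
min |a| on river = 1

1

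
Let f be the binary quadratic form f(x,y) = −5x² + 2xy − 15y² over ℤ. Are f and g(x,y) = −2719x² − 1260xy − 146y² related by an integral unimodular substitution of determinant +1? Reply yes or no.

D₁ = -296, D₂ = -296
f is negative-definite; reduce −f:
−f: reduced (well bottom): (5,-2,15) with a≤c, −a<b≤a
flip sign back: reduced form of f is (-5,2,-15)
g is negative-definite; reduce −g:
−g: flip: (2719,1260,146)→(146,-1260,2719)
−g: translate: b→-92 (≡-1260 mod 292), so (146,-1260,2719)→(146,-92,15)
−g: flip: (146,-92,15)→(15,92,146)
−g: translate: b→2 (≡92 mod 30), so (15,92,146)→(15,2,5)
−g: flip: (15,2,5)→(5,-2,15)
−g: reduced (well bottom): (5,-2,15) with a≤c, −a<b≤a
flip sign back: reduced form of g is (-5,2,-15)
reduced forms (-5, 2, -15) vs (-5, 2, -15) ⇒ equivalent

yes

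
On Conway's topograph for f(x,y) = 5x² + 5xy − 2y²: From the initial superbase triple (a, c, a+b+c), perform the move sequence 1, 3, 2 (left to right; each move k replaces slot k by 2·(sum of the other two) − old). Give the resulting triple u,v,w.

start (5,-2,8) = (f(1,0),f(0,1),f(1,1))
replace slot 1: 2·((-2)+8) − 5 = 7 → (7,-2,8)
replace slot 3: 2·(7+(-2)) − 8 = 2 → (7,-2,2)
replace slot 2: 2·(7+2) − (-2) = 20 → (7,20,2)

7,20,2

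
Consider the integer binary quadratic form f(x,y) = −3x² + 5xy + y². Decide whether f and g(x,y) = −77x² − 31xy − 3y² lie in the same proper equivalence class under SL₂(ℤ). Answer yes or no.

D₁ = 37, D₂ = 37
river cycle of f (length 6): (1, 5, -3), (-3, 1, 3), (3, 5, -1), (-1, 5, 3), (3, 1, -3), (-3, 5, 1)
river cycle of g (length 6): (-3, 1, 3), (3, 5, -1), (-1, 5, 3), (3, 1, -3), (-3, 5, 1), (1, 5, -3)
cycles coincide ⇒ equivalent

yes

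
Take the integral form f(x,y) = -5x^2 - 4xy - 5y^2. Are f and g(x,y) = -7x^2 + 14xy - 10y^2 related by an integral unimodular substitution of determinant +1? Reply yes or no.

D₁ = -84, D₂ = -84
f is negative-definite; reduce −f:
−f: reduced (well bottom): (5,4,5) with a≤c, −a<b≤a
flip sign back: reduced form of f is (-5,-4,-5)
g is negative-definite; reduce −g:
−g: translate: b→0 (≡-14 mod 14), so (7,-14,10)→(7,0,3)
−g: flip: (7,0,3)→(3,0,7)
−g: reduced (well bottom): (3,0,7) with a≤c, −a<b≤a
flip sign back: reduced form of g is (-3,0,-7)
reduced forms (-5, -4, -5) vs (-3, 0, -7) ⇒ inequivalent

no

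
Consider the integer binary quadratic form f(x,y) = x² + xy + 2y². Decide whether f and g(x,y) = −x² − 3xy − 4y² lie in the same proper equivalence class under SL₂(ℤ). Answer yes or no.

D₁ = -7, D₂ = -7
f: reduced (well bottom): (1,1,2) with a≤c, −a<b≤a
g is negative-definite; reduce −g:
−g: translate: b→1 (≡3 mod 2), so (1,3,4)→(1,1,2)
−g: reduced (well bottom): (1,1,2) with a≤c, −a<b≤a
flip sign back: reduced form of g is (-1,-1,-2)
reduced forms (1, 1, 2) vs (-1, -1, -2) ⇒ inequivalent

no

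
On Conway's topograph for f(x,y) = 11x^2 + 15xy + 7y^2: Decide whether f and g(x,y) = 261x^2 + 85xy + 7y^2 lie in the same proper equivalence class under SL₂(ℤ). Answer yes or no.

D₁ = -83, D₂ = -83
f: translate: b→-7 (≡15 mod 22), so (11,15,7)→(11,-7,3)
f: flip: (11,-7,3)→(3,7,11)
f: translate: b→1 (≡7 mod 6), so (3,7,11)→(3,1,7)
f: reduced (well bottom): (3,1,7) with a≤c, −a<b≤a
g: flip: (261,85,7)→(7,-85,261)
g: translate: b→-1 (≡-85 mod 14), so (7,-85,261)→(7,-1,3)
g: flip: (7,-1,3)→(3,1,7)
g: reduced (well bottom): (3,1,7) with a≤c, −a<b≤a
reduced forms (3, 1, 7) vs (3, 1, 7) ⇒ equivalent

yes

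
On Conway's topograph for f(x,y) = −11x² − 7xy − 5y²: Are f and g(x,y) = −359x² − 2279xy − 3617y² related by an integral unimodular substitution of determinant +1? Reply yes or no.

D₁ = -171, D₂ = -171
f is negative-definite; reduce −f:
−f: flip: (11,7,5)→(5,-7,11)
−f: translate: b→3 (≡-7 mod 10), so (5,-7,11)→(5,3,9)
−f: reduced (well bottom): (5,3,9) with a≤c, −a<b≤a
flip sign back: reduced form of f is (-5,-3,-9)
g is negative-definite; reduce −g:
−g: translate: b→125 (≡2279 mod 718), so (359,2279,3617)→(359,125,11)
−g: flip: (359,125,11)→(11,-125,359)
−g: translate: b→7 (≡-125 mod 22), so (11,-125,359)→(11,7,5)
−g: flip: (11,7,5)→(5,-7,11)
−g: translate: b→3 (≡-7 mod 10), so (5,-7,11)→(5,3,9)
−g: reduced (well bottom): (5,3,9) with a≤c, −a<b≤a
flip sign back: reduced form of g is (-5,-3,-9)
reduced forms (-5, -3, -9) vs (-5, -3, -9) ⇒ equivalent

yes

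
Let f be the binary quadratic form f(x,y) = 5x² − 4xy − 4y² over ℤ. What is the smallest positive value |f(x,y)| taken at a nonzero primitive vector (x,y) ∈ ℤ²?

descent: ρ → (-4,4,5)  [lands on river]
river: ρ → (5,6,-3)
river: ρ → (-3,6,5)
river: ρ → (5,4,-4)
closes: descent 1, river 4
min |a| on river = 3

3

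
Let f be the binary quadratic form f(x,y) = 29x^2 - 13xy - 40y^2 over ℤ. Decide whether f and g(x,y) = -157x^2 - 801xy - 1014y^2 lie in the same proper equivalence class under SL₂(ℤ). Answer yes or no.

D₁ = 4809, D₂ = 4809
river cycle of f (length 42): (-40, 13, 29), (29, 45, -24), (-24, 51, 23), (23, 41, -34), (-34, 27, 30), (30, 33, -31), (-31, 29, 32), (32, 35, -28), (-28, 21, 39), (39, 57, -10), … (32 more)
river cycle of g (length 42): (-24, 51, 23), (23, 41, -34), (-34, 27, 30), (30, 33, -31), (-31, 29, 32), (32, 35, -28), (-28, 21, 39), (39, 57, -10), (-10, 63, 21), (21, 63, -10), … (32 more)
cycles coincide ⇒ equivalent

yes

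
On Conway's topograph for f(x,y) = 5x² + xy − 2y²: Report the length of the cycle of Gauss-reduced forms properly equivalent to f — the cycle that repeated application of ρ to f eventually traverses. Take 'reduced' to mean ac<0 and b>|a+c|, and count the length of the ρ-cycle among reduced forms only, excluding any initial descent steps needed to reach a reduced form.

D = 41, ⌊√D⌋ = 6
descent: ρ → (-2,3,4)  [lands on river]
river: ρ → (4,5,-1)
river: ρ → (-1,5,4)
river: ρ → (4,3,-2)
river: ρ → (-2,5,2)
river: ρ → (2,3,-4)
river: ρ → (-4,5,1)
river: ρ → (1,5,-4)
river: ρ → (-4,3,2)
river: ρ → (2,5,-2)
ρ-cycle length = 10 (tail of 1 descent step not counted)

10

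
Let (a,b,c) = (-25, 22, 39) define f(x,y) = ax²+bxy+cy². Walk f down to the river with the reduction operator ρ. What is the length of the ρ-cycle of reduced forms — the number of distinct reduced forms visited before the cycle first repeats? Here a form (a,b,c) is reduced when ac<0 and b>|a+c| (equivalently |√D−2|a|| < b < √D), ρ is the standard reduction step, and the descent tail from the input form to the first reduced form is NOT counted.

D = 4384, ⌊√D⌋ = 66
river: ρ → (39,56,-8)
river: ρ → (-8,56,39)
river: ρ → (39,22,-25)
river: ρ → (-25,28,36)
river: ρ → (36,44,-17)
river: ρ → (-17,58,15)
river: ρ → (15,62,-9)
river: ρ → (-9,64,8)
river: ρ → (8,64,-9)
river: ρ → (-9,62,15)
river: ρ → (15,58,-17)
river: ρ → (-17,44,36)
river: ρ → (36,28,-25)
river: ρ → (-25,22,39)
ρ-cycle length = 14 (tail of 0 descent steps not counted)

14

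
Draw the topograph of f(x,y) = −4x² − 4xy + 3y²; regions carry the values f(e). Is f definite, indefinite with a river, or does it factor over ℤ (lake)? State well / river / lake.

D = b²−4ac = (-4)² − 4·(-4)·3 = 64
D = 8² is a perfect square ⇒ form factors over ℤ ⇒ lakes

lake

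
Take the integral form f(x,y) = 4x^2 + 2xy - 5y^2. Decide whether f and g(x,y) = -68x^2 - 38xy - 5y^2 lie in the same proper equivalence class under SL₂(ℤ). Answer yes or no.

D₁ = 84, D₂ = 84
river cycle of f (length 6): (-5, 8, 1), (1, 8, -5), (-5, 2, 4), (4, 6, -3), (-3, 6, 4), (4, 2, -5)
river cycle of g (length 6): (-5, 8, 1), (1, 8, -5), (-5, 2, 4), (4, 6, -3), (-3, 6, 4), (4, 2, -5)
cycles coincide ⇒ equivalent

yes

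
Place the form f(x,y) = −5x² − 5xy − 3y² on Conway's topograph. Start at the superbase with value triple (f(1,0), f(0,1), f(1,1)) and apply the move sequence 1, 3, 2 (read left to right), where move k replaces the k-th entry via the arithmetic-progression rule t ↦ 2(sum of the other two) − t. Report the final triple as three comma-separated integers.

start (-5,-3,-13) = (f(1,0),f(0,1),f(1,1))
replace slot 1: 2·((-3)+(-13)) − (-5) = -27 → (-27,-3,-13)
replace slot 3: 2·((-27)+(-3)) − (-13) = -47 → (-27,-3,-47)
replace slot 2: 2·((-27)+(-47)) − (-3) = -145 → (-27,-145,-47)

-27,-145,-47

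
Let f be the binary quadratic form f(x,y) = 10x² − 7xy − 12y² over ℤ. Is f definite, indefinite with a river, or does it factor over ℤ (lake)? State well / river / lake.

D = b²−4ac = (-7)² − 4·10·(-12) = 529
D = 23² is a perfect square ⇒ form factors over ℤ ⇒ lakes

lake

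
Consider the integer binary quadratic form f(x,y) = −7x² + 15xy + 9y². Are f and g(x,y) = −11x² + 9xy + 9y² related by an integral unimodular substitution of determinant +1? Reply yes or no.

D₁ = 477, D₂ = 477
river cycle of f (length 8): (9, 21, -1), (-1, 21, 9), (9, 15, -7), (-7, 13, 11), (11, 9, -9), (-9, 9, 11), (11, 13, -7), (-7, 15, 9)
river cycle of g (length 8): (9, 9, -11), (-11, 13, 7), (7, 15, -9), (-9, 21, 1), (1, 21, -9), (-9, 15, 7), (7, 13, -11), (-11, 9, 9)
cycles differ ⇒ inequivalent

no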